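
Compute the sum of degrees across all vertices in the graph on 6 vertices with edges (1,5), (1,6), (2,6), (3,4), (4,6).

Step 1: Count edges incident to each vertex:
  deg(1) = 2 (neighbors: 5, 6)
  deg(2) = 1 (neighbors: 6)
  deg(3) = 1 (neighbors: 4)
  deg(4) = 2 (neighbors: 3, 6)
  deg(5) = 1 (neighbors: 1)
  deg(6) = 3 (neighbors: 1, 2, 4)

Step 2: Sum all degrees:
  2 + 1 + 1 + 2 + 1 + 3 = 10

Verification: sum of degrees = 2 * |E| = 2 * 5 = 10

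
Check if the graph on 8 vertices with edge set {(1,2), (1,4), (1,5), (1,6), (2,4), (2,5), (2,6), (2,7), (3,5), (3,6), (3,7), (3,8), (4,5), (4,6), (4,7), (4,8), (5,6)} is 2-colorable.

Step 1: Attempt 2-coloring using BFS:
  Start at vertex 1, assign color 0
  Color vertex 2 with color 1 (neighbor of 1)
  Color vertex 4 with color 1 (neighbor of 1)
  Color vertex 5 with color 1 (neighbor of 1)
  Color vertex 6 with color 1 (neighbor of 1)

Step 2: Conflict found! Vertices 2 and 4 are adjacent but have the same color.
This means the graph contains an odd cycle.

The graph is NOT bipartite.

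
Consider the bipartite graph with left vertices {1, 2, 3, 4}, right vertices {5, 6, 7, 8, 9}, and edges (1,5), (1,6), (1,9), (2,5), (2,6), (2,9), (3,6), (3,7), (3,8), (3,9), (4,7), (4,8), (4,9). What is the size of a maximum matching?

Step 1: List the neighbors of each left vertex:
  1: 5, 6, 9
  2: 5, 6, 9
  3: 6, 7, 8, 9
  4: 7, 8, 9

Step 2: Greedily match left vertices, then look for augmenting paths:
  Match 1 -- 5
  Match 2 -- 6
  Match 3 -- 7
  Match 4 -- 8
  No augmenting path remains.

Step 3: Verify this is maximum:
  Matching size 4 = min(|L|, |R|) = min(4, 5), which is an upper bound, so this matching is maximum.

Maximum matching: {(1,5), (2,6), (3,7), (4,8)}
Size: 4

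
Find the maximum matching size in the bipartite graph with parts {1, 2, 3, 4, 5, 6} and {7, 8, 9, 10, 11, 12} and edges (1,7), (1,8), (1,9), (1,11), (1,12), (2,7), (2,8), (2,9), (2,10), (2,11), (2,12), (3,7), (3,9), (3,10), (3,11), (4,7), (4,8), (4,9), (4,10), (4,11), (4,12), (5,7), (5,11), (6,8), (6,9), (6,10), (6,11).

Step 1: List the neighbors of each left vertex:
  1: 7, 8, 9, 11, 12
  2: 7, 8, 9, 10, 11, 12
  3: 7, 9, 10, 11
  4: 7, 8, 9, 10, 11, 12
  5: 7, 11
  6: 8, 9, 10, 11

Step 2: Greedily match left vertices, then look for augmenting paths:
  Match 1 -- 7
  Match 2 -- 12
  Match 3 -- 9
  Match 4 -- 10
  Match 5 -- 11
  Match 6 -- 8
  No augmenting path remains.

Step 3: Verify this is maximum:
  Matching size 6 = min(|L|, |R|) = min(6, 6), which is an upper bound, so this matching is maximum.

Maximum matching: {(1,7), (2,12), (3,9), (4,10), (5,11), (6,8)}
Size: 6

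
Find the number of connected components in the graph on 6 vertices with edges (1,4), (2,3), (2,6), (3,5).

Step 1: Build adjacency list from edges:
  1: 4
  2: 3, 6
  3: 2, 5
  4: 1
  5: 3
  6: 2

Step 2: Run BFS/DFS from vertex 1:
  Visited: {1, 4}
  Reached 2 of 6 vertices

Step 3: Only 2 of 6 vertices reached. Graph is disconnected.
Connected components: {1, 4}, {2, 3, 5, 6}
Number of connected components: 2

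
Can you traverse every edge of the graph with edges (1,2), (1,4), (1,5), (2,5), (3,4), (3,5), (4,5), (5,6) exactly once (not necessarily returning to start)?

Step 1: Find the degree of each vertex:
  deg(1) = 3
  deg(2) = 2
  deg(3) = 2
  deg(4) = 3
  deg(5) = 5
  deg(6) = 1

Step 2: Count vertices with odd degree:
  Odd-degree vertices: 1, 4, 5, 6 (4 total)

Step 3: Apply Euler's theorem:
  - Eulerian circuit exists iff graph is connected and all vertices have even degree
  - Eulerian path exists iff graph is connected and has 0 or 2 odd-degree vertices

Graph has 4 odd-degree vertices (need 0 or 2).
Neither Eulerian path nor Eulerian circuit exists.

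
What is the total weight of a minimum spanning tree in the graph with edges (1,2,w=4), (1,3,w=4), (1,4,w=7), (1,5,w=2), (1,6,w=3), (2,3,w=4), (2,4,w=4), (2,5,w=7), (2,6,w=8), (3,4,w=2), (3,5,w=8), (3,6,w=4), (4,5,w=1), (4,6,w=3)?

Apply Kruskal's algorithm (sort edges by weight, add if no cycle):

Sorted edges by weight:
  (4,5) w=1
  (1,5) w=2
  (3,4) w=2
  (1,6) w=3
  (4,6) w=3
  (1,3) w=4
  (1,2) w=4
  (2,4) w=4
  (2,3) w=4
  (3,6) w=4
  (1,4) w=7
  (2,5) w=7
  (2,6) w=8
  (3,5) w=8

Add edge (4,5) w=1 -- no cycle. Running total: 1
Add edge (1,5) w=2 -- no cycle. Running total: 3
Add edge (3,4) w=2 -- no cycle. Running total: 5
Add edge (1,6) w=3 -- no cycle. Running total: 8
Skip edge (4,6) w=3 -- would create cycle
Skip edge (1,3) w=4 -- would create cycle
Add edge (1,2) w=4 -- no cycle. Running total: 12

MST edges: (4,5,w=1), (1,5,w=2), (3,4,w=2), (1,6,w=3), (1,2,w=4)
Total MST weight: 1 + 2 + 2 + 3 + 4 = 12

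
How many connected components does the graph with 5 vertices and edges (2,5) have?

Step 1: Build adjacency list from edges:
  1: (none)
  2: 5
  3: (none)
  4: (none)
  5: 2

Step 2: Run BFS/DFS from vertex 1:
  Visited: {1}
  Reached 1 of 5 vertices

Step 3: Only 1 of 5 vertices reached. Graph is disconnected.
Connected components: {1}, {2, 5}, {3}, {4}
Number of connected components: 4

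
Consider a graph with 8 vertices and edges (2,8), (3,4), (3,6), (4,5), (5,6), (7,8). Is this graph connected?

Step 1: Build adjacency list from edges:
  1: (none)
  2: 8
  3: 4, 6
  4: 3, 5
  5: 4, 6
  6: 3, 5
  7: 8
  8: 2, 7

Step 2: Run BFS/DFS from vertex 1:
  Visited: {1}
  Reached 1 of 8 vertices

Step 3: Only 1 of 8 vertices reached. Graph is disconnected.
Connected components: {1}, {2, 7, 8}, {3, 4, 5, 6}
Answer: No, the graph is not connected (3 components).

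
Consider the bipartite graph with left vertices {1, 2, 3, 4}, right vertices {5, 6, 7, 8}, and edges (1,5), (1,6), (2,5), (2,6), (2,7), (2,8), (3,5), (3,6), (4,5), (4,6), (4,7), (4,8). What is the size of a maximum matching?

Step 1: List the neighbors of each left vertex:
  1: 5, 6
  2: 5, 6, 7, 8
  3: 5, 6
  4: 5, 6, 7, 8

Step 2: Greedily match left vertices, then look for augmenting paths:
  Match 1 -- 5
  Match 2 -- 8
  Match 3 -- 6
  Match 4 -- 7
  No augmenting path remains.

Step 3: Verify this is maximum:
  Matching size 4 = min(|L|, |R|) = min(4, 4), which is an upper bound, so this matching is maximum.

Maximum matching: {(1,5), (2,8), (3,6), (4,7)}
Size: 4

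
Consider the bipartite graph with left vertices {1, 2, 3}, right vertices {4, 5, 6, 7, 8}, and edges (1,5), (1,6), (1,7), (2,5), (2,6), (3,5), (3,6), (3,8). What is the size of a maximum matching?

Step 1: List the neighbors of each left vertex:
  1: 5, 6, 7
  2: 5, 6
  3: 5, 6, 8

Step 2: Greedily match left vertices, then look for augmenting paths:
  Match 1 -- 5
  Match 2 -- 6
  Match 3 -- 8
  No augmenting path remains.

Step 3: Verify this is maximum:
  Matching size 3 = min(|L|, |R|) = min(3, 5), which is an upper bound, so this matching is maximum.

Maximum matching: {(1,5), (2,6), (3,8)}
Size: 3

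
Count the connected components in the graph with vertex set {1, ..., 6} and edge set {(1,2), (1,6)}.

Step 1: Build adjacency list from edges:
  1: 2, 6
  2: 1
  3: (none)
  4: (none)
  5: (none)
  6: 1

Step 2: Run BFS/DFS from vertex 1:
  Visited: {1, 2, 6}
  Reached 3 of 6 vertices

Step 3: Only 3 of 6 vertices reached. Graph is disconnected.
Connected components: {1, 2, 6}, {3}, {4}, {5}
Number of connected components: 4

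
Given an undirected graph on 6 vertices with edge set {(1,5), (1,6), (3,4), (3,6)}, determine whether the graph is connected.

Step 1: Build adjacency list from edges:
  1: 5, 6
  2: (none)
  3: 4, 6
  4: 3
  5: 1
  6: 1, 3

Step 2: Run BFS/DFS from vertex 1:
  Visited: {1, 5, 6, 3, 4}
  Reached 5 of 6 vertices

Step 3: Only 5 of 6 vertices reached. Graph is disconnected.
Connected components: {1, 3, 4, 5, 6}, {2}
Answer: No, the graph is not connected (2 components).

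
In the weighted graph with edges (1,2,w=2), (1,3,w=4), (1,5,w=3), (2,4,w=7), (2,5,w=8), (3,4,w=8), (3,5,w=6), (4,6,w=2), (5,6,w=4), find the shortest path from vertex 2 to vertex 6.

Step 1: Build adjacency list with weights:
  1: 2(w=2), 3(w=4), 5(w=3)
  2: 1(w=2), 4(w=7), 5(w=8)
  3: 1(w=4), 4(w=8), 5(w=6)
  4: 2(w=7), 3(w=8), 6(w=2)
  5: 1(w=3), 2(w=8), 3(w=6), 6(w=4)
  6: 4(w=2), 5(w=4)

Step 2: Apply Dijkstra's algorithm from vertex 2:
  Visit vertex 2 (distance=0)
    Update dist[1] = 2
    Update dist[4] = 7
    Update dist[5] = 8
  Visit vertex 1 (distance=2)
    Update dist[3] = 6
    Update dist[5] = 5
  Visit vertex 5 (distance=5)
    Update dist[6] = 9
  Visit vertex 3 (distance=6)
  Visit vertex 4 (distance=7)
  Visit vertex 6 (distance=9)

Step 3: Shortest path: 2 -> 4 -> 6
Total weight: 7 + 2 = 9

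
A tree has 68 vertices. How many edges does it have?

A tree on n vertices always has exactly n - 1 edges.
For n = 68: edges = 68 - 1 = 67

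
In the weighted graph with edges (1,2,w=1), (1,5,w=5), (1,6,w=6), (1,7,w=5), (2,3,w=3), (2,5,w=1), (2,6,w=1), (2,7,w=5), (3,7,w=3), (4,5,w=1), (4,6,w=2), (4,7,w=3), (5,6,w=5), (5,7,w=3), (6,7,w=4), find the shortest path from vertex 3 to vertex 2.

Step 1: Build adjacency list with weights:
  1: 2(w=1), 5(w=5), 6(w=6), 7(w=5)
  2: 1(w=1), 3(w=3), 5(w=1), 6(w=1), 7(w=5)
  3: 2(w=3), 7(w=3)
  4: 5(w=1), 6(w=2), 7(w=3)
  5: 1(w=5), 2(w=1), 4(w=1), 6(w=5), 7(w=3)
  6: 1(w=6), 2(w=1), 4(w=2), 5(w=5), 7(w=4)
  7: 1(w=5), 2(w=5), 3(w=3), 4(w=3), 5(w=3), 6(w=4)

Step 2: Apply Dijkstra's algorithm from vertex 3:
  Visit vertex 3 (distance=0)
    Update dist[2] = 3
    Update dist[7] = 3
  Visit vertex 2 (distance=3)
    Update dist[1] = 4
    Update dist[5] = 4
    Update dist[6] = 4

Step 3: Shortest path: 3 -> 2
Total weight: 3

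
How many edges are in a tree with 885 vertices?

A tree on n vertices always has exactly n - 1 edges.
For n = 885: edges = 885 - 1 = 884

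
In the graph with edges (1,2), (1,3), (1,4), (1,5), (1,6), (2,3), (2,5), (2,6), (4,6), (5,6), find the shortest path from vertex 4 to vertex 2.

Step 1: Build adjacency list:
  1: 2, 3, 4, 5, 6
  2: 1, 3, 5, 6
  3: 1, 2
  4: 1, 6
  5: 1, 2, 6
  6: 1, 2, 4, 5

Step 2: BFS from vertex 4 to find shortest path to 2:
  vertex 1 reached at distance 1
  vertex 6 reached at distance 1
  vertex 2 reached at distance 2

Step 3: Shortest path: 4 -> 1 -> 2
Path length: 2 edges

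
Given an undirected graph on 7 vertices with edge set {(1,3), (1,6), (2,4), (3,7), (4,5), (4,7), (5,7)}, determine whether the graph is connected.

Step 1: Build adjacency list from edges:
  1: 3, 6
  2: 4
  3: 1, 7
  4: 2, 5, 7
  5: 4, 7
  6: 1
  7: 3, 4, 5

Step 2: Run BFS/DFS from vertex 1:
  Visited: {1, 3, 6, 7, 4, 5, 2}
  Reached 7 of 7 vertices

Step 3: All 7 vertices reached from vertex 1, so the graph is connected.
Answer: Yes, the graph is connected.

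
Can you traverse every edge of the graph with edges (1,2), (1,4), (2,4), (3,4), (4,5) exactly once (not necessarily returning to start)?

Step 1: Find the degree of each vertex:
  deg(1) = 2
  deg(2) = 2
  deg(3) = 1
  deg(4) = 4
  deg(5) = 1

Step 2: Count vertices with odd degree:
  Odd-degree vertices: 3, 5 (2 total)

Step 3: Apply Euler's theorem:
  - Eulerian circuit exists iff graph is connected and all vertices have even degree
  - Eulerian path exists iff graph is connected and has 0 or 2 odd-degree vertices

Graph is connected with exactly 2 odd-degree vertices (3, 5).
Eulerian path exists (starting and ending at the odd-degree vertices), but no Eulerian circuit.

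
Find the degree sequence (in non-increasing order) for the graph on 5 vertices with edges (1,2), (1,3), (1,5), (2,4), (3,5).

Step 1: Count edges incident to each vertex:
  deg(1) = 3 (neighbors: 2, 3, 5)
  deg(2) = 2 (neighbors: 1, 4)
  deg(3) = 2 (neighbors: 1, 5)
  deg(4) = 1 (neighbors: 2)
  deg(5) = 2 (neighbors: 1, 3)

Step 2: Sort degrees in non-increasing order:
  Degrees: [3, 2, 2, 1, 2] -> sorted: [3, 2, 2, 2, 1]

Degree sequence: [3, 2, 2, 2, 1]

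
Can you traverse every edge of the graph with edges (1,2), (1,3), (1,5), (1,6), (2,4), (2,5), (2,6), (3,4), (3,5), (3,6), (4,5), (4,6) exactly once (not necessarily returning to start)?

Step 1: Find the degree of each vertex:
  deg(1) = 4
  deg(2) = 4
  deg(3) = 4
  deg(4) = 4
  deg(5) = 4
  deg(6) = 4

Step 2: Count vertices with odd degree:
  All vertices have even degree (0 odd-degree vertices)

Step 3: Apply Euler's theorem:
  - Eulerian circuit exists iff graph is connected and all vertices have even degree
  - Eulerian path exists iff graph is connected and has 0 or 2 odd-degree vertices

Graph is connected with 0 odd-degree vertices.
Both Eulerian circuit and Eulerian path exist.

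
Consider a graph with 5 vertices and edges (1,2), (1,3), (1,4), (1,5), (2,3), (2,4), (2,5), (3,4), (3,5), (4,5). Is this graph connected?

Step 1: Build adjacency list from edges:
  1: 2, 3, 4, 5
  2: 1, 3, 4, 5
  3: 1, 2, 4, 5
  4: 1, 2, 3, 5
  5: 1, 2, 3, 4

Step 2: Run BFS/DFS from vertex 1:
  Visited: {1, 2, 3, 4, 5}
  Reached 5 of 5 vertices

Step 3: All 5 vertices reached from vertex 1, so the graph is connected.
Answer: Yes, the graph is connected.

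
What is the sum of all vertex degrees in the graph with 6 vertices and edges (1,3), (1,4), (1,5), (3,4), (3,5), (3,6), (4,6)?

Step 1: Count edges incident to each vertex:
  deg(1) = 3 (neighbors: 3, 4, 5)
  deg(2) = 0 (neighbors: none)
  deg(3) = 4 (neighbors: 1, 4, 5, 6)
  deg(4) = 3 (neighbors: 1, 3, 6)
  deg(5) = 2 (neighbors: 1, 3)
  deg(6) = 2 (neighbors: 3, 4)

Step 2: Sum all degrees:
  3 + 0 + 4 + 3 + 2 + 2 = 14

Verification: sum of degrees = 2 * |E| = 2 * 7 = 14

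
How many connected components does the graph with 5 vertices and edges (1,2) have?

Step 1: Build adjacency list from edges:
  1: 2
  2: 1
  3: (none)
  4: (none)
  5: (none)

Step 2: Run BFS/DFS from vertex 1:
  Visited: {1, 2}
  Reached 2 of 5 vertices

Step 3: Only 2 of 5 vertices reached. Graph is disconnected.
Connected components: {1, 2}, {3}, {4}, {5}
Number of connected components: 4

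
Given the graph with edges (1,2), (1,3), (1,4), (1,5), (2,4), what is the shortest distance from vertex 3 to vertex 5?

Step 1: Build adjacency list:
  1: 2, 3, 4, 5
  2: 1, 4
  3: 1
  4: 1, 2
  5: 1

Step 2: BFS from vertex 3 to find shortest path to 5:
  vertex 1 reached at distance 1
  vertex 2 reached at distance 2
  vertex 4 reached at distance 2
  vertex 5 reached at distance 2

Step 3: Shortest path: 3 -> 1 -> 5
Path length: 2 edges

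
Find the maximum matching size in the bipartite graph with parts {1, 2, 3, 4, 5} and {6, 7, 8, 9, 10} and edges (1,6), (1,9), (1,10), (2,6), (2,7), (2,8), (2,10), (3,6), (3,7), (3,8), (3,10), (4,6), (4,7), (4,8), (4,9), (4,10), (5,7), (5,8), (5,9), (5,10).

Step 1: List the neighbors of each left vertex:
  1: 6, 9, 10
  2: 6, 7, 8, 10
  3: 6, 7, 8, 10
  4: 6, 7, 8, 9, 10
  5: 7, 8, 9, 10

Step 2: Greedily match left vertices, then look for augmenting paths:
  Match 1 -- 6
  Match 2 -- 7
  Match 3 -- 8
  Match 4 -- 9
  Match 5 -- 10
  No augmenting path remains.

Step 3: Verify this is maximum:
  Matching size 5 = min(|L|, |R|) = min(5, 5), which is an upper bound, so this matching is maximum.

Maximum matching: {(1,6), (2,7), (3,8), (4,9), (5,10)}
Size: 5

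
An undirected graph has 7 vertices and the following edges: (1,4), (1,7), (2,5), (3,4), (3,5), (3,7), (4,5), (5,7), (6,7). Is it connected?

Step 1: Build adjacency list from edges:
  1: 4, 7
  2: 5
  3: 4, 5, 7
  4: 1, 3, 5
  5: 2, 3, 4, 7
  6: 7
  7: 1, 3, 5, 6

Step 2: Run BFS/DFS from vertex 1:
  Visited: {1, 4, 7, 3, 5, 6, 2}
  Reached 7 of 7 vertices

Step 3: All 7 vertices reached from vertex 1, so the graph is connected.
Answer: Yes, the graph is connected.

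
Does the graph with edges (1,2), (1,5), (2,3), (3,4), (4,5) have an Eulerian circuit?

Step 1: Find the degree of each vertex:
  deg(1) = 2
  deg(2) = 2
  deg(3) = 2
  deg(4) = 2
  deg(5) = 2

Step 2: Count vertices with odd degree:
  All vertices have even degree (0 odd-degree vertices)

Step 3: Apply Euler's theorem:
  - Eulerian circuit exists iff graph is connected and all vertices have even degree
  - Eulerian path exists iff graph is connected and has 0 or 2 odd-degree vertices

Graph is connected with 0 odd-degree vertices.
Both Eulerian circuit and Eulerian path exist.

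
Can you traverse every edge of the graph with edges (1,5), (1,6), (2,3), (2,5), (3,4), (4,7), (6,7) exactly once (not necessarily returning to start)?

Step 1: Find the degree of each vertex:
  deg(1) = 2
  deg(2) = 2
  deg(3) = 2
  deg(4) = 2
  deg(5) = 2
  deg(6) = 2
  deg(7) = 2

Step 2: Count vertices with odd degree:
  All vertices have even degree (0 odd-degree vertices)

Step 3: Apply Euler's theorem:
  - Eulerian circuit exists iff graph is connected and all vertices have even degree
  - Eulerian path exists iff graph is connected and has 0 or 2 odd-degree vertices

Graph is connected with 0 odd-degree vertices.
Both Eulerian circuit and Eulerian path exist.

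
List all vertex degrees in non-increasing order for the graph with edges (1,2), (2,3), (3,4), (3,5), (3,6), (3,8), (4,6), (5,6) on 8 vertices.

Step 1: Count edges incident to each vertex:
  deg(1) = 1 (neighbors: 2)
  deg(2) = 2 (neighbors: 1, 3)
  deg(3) = 5 (neighbors: 2, 4, 5, 6, 8)
  deg(4) = 2 (neighbors: 3, 6)
  deg(5) = 2 (neighbors: 3, 6)
  deg(6) = 3 (neighbors: 3, 4, 5)
  deg(7) = 0 (neighbors: none)
  deg(8) = 1 (neighbors: 3)

Step 2: Sort degrees in non-increasing order:
  Degrees: [1, 2, 5, 2, 2, 3, 0, 1] -> sorted: [5, 3, 2, 2, 2, 1, 1, 0]

Degree sequence: [5, 3, 2, 2, 2, 1, 1, 0]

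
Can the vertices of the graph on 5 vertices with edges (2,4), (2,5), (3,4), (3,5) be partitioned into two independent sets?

Step 1: Attempt 2-coloring using BFS:
  Start at vertex 1, assign color 0
  Start new component at vertex 2, assign color 0
  Color vertex 4 with color 1 (neighbor of 2)
  Color vertex 5 with color 1 (neighbor of 2)
  Color vertex 3 with color 0 (neighbor of 4)

Step 2: 2-coloring succeeded. No conflicts found.
  Set A (color 0): {1, 2, 3}
  Set B (color 1): {4, 5}

The graph is bipartite with partition {1, 2, 3}, {4, 5}.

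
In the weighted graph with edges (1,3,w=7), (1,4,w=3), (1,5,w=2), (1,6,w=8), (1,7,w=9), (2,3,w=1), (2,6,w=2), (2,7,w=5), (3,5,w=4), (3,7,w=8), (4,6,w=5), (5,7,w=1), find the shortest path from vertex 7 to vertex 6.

Step 1: Build adjacency list with weights:
  1: 3(w=7), 4(w=3), 5(w=2), 6(w=8), 7(w=9)
  2: 3(w=1), 6(w=2), 7(w=5)
  3: 1(w=7), 2(w=1), 5(w=4), 7(w=8)
  4: 1(w=3), 6(w=5)
  5: 1(w=2), 3(w=4), 7(w=1)
  6: 1(w=8), 2(w=2), 4(w=5)
  7: 1(w=9), 2(w=5), 3(w=8), 5(w=1)

Step 2: Apply Dijkstra's algorithm from vertex 7:
  Visit vertex 7 (distance=0)
    Update dist[1] = 9
    Update dist[2] = 5
    Update dist[3] = 8
    Update dist[5] = 1
  Visit vertex 5 (distance=1)
    Update dist[1] = 3
    Update dist[3] = 5
  Visit vertex 1 (distance=3)
    Update dist[4] = 6
    Update dist[6] = 11
  Visit vertex 2 (distance=5)
    Update dist[6] = 7
  Visit vertex 3 (distance=5)
  Visit vertex 4 (distance=6)
  Visit vertex 6 (distance=7)

Step 3: Shortest path: 7 -> 2 -> 6
Total weight: 5 + 2 = 7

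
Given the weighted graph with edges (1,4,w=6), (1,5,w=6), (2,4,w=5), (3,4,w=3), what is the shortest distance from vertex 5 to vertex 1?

Step 1: Build adjacency list with weights:
  1: 4(w=6), 5(w=6)
  2: 4(w=5)
  3: 4(w=3)
  4: 1(w=6), 2(w=5), 3(w=3)
  5: 1(w=6)

Step 2: Apply Dijkstra's algorithm from vertex 5:
  Visit vertex 5 (distance=0)
    Update dist[1] = 6
  Visit vertex 1 (distance=6)
    Update dist[4] = 12

Step 3: Shortest path: 5 -> 1
Total weight: 6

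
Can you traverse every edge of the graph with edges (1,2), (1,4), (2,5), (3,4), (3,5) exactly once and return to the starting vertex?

Step 1: Find the degree of each vertex:
  deg(1) = 2
  deg(2) = 2
  deg(3) = 2
  deg(4) = 2
  deg(5) = 2

Step 2: Count vertices with odd degree:
  All vertices have even degree (0 odd-degree vertices)

Step 3: Apply Euler's theorem:
  - Eulerian circuit exists iff graph is connected and all vertices have even degree
  - Eulerian path exists iff graph is connected and has 0 or 2 odd-degree vertices

Graph is connected with 0 odd-degree vertices.
Both Eulerian circuit and Eulerian path exist.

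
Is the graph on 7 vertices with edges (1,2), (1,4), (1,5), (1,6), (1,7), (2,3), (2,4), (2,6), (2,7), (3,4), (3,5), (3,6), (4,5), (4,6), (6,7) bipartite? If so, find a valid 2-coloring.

Step 1: Attempt 2-coloring using BFS:
  Start at vertex 1, assign color 0
  Color vertex 2 with color 1 (neighbor of 1)
  Color vertex 4 with color 1 (neighbor of 1)
  Color vertex 5 with color 1 (neighbor of 1)
  Color vertex 6 with color 1 (neighbor of 1)
  Color vertex 7 with color 1 (neighbor of 1)
  Color vertex 3 with color 0 (neighbor of 2)

Step 2: Conflict found! Vertices 2 and 4 are adjacent but have the same color.
This means the graph contains an odd cycle.

The graph is NOT bipartite.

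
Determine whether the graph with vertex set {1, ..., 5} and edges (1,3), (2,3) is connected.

Step 1: Build adjacency list from edges:
  1: 3
  2: 3
  3: 1, 2
  4: (none)
  5: (none)

Step 2: Run BFS/DFS from vertex 1:
  Visited: {1, 3, 2}
  Reached 3 of 5 vertices

Step 3: Only 3 of 5 vertices reached. Graph is disconnected.
Connected components: {1, 2, 3}, {4}, {5}
Answer: No, the graph is not connected (3 components).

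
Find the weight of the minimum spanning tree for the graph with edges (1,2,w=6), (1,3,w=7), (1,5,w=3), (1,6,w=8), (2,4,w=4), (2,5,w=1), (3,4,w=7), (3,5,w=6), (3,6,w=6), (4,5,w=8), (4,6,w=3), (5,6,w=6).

Apply Kruskal's algorithm (sort edges by weight, add if no cycle):

Sorted edges by weight:
  (2,5) w=1
  (1,5) w=3
  (4,6) w=3
  (2,4) w=4
  (1,2) w=6
  (3,5) w=6
  (3,6) w=6
  (5,6) w=6
  (1,3) w=7
  (3,4) w=7
  (1,6) w=8
  (4,5) w=8

Add edge (2,5) w=1 -- no cycle. Running total: 1
Add edge (1,5) w=3 -- no cycle. Running total: 4
Add edge (4,6) w=3 -- no cycle. Running total: 7
Add edge (2,4) w=4 -- no cycle. Running total: 11
Skip edge (1,2) w=6 -- would create cycle
Add edge (3,5) w=6 -- no cycle. Running total: 17

MST edges: (2,5,w=1), (1,5,w=3), (4,6,w=3), (2,4,w=4), (3,5,w=6)
Total MST weight: 1 + 3 + 3 + 4 + 6 = 17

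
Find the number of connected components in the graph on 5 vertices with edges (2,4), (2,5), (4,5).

Step 1: Build adjacency list from edges:
  1: (none)
  2: 4, 5
  3: (none)
  4: 2, 5
  5: 2, 4

Step 2: Run BFS/DFS from vertex 1:
  Visited: {1}
  Reached 1 of 5 vertices

Step 3: Only 1 of 5 vertices reached. Graph is disconnected.
Connected components: {1}, {2, 4, 5}, {3}
Number of connected components: 3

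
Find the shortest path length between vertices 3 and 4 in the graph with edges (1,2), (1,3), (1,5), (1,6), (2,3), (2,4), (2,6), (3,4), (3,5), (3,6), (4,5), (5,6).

Step 1: Build adjacency list:
  1: 2, 3, 5, 6
  2: 1, 3, 4, 6
  3: 1, 2, 4, 5, 6
  4: 2, 3, 5
  5: 1, 3, 4, 6
  6: 1, 2, 3, 5

Step 2: BFS from vertex 3 to find shortest path to 4:
  vertex 1 reached at distance 1
  vertex 2 reached at distance 1
  vertex 4 reached at distance 1

Step 3: Shortest path: 3 -> 4
Path length: 1 edge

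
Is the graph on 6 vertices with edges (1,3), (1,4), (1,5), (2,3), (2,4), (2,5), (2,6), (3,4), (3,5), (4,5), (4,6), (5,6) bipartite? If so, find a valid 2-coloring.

Step 1: Attempt 2-coloring using BFS:
  Start at vertex 1, assign color 0
  Color vertex 3 with color 1 (neighbor of 1)
  Color vertex 4 with color 1 (neighbor of 1)
  Color vertex 5 with color 1 (neighbor of 1)
  Color vertex 2 with color 0 (neighbor of 3)

Step 2: Conflict found! Vertices 3 and 4 are adjacent but have the same color.
This means the graph contains an odd cycle.

The graph is NOT bipartite.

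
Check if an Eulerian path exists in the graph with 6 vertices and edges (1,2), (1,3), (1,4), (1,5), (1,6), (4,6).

Step 1: Find the degree of each vertex:
  deg(1) = 5
  deg(2) = 1
  deg(3) = 1
  deg(4) = 2
  deg(5) = 1
  deg(6) = 2

Step 2: Count vertices with odd degree:
  Odd-degree vertices: 1, 2, 3, 5 (4 total)

Step 3: Apply Euler's theorem:
  - Eulerian circuit exists iff graph is connected and all vertices have even degree
  - Eulerian path exists iff graph is connected and has 0 or 2 odd-degree vertices

Graph has 4 odd-degree vertices (need 0 or 2).
Neither Eulerian path nor Eulerian circuit exists.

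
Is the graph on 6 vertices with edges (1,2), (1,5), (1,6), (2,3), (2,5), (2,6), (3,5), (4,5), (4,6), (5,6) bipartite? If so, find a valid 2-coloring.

Step 1: Attempt 2-coloring using BFS:
  Start at vertex 1, assign color 0
  Color vertex 2 with color 1 (neighbor of 1)
  Color vertex 5 with color 1 (neighbor of 1)
  Color vertex 6 with color 1 (neighbor of 1)
  Color vertex 3 with color 0 (neighbor of 2)

Step 2: Conflict found! Vertices 2 and 5 are adjacent but have the same color.
This means the graph contains an odd cycle.

The graph is NOT bipartite.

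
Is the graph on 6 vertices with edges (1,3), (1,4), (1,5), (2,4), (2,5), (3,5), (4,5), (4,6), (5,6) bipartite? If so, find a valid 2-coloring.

Step 1: Attempt 2-coloring using BFS:
  Start at vertex 1, assign color 0
  Color vertex 3 with color 1 (neighbor of 1)
  Color vertex 4 with color 1 (neighbor of 1)
  Color vertex 5 with color 1 (neighbor of 1)

Step 2: Conflict found! Vertices 3 and 5 are adjacent but have the same color.
This means the graph contains an odd cycle.

The graph is NOT bipartite.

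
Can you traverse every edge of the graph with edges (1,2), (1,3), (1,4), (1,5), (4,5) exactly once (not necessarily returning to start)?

Step 1: Find the degree of each vertex:
  deg(1) = 4
  deg(2) = 1
  deg(3) = 1
  deg(4) = 2
  deg(5) = 2

Step 2: Count vertices with odd degree:
  Odd-degree vertices: 2, 3 (2 total)

Step 3: Apply Euler's theorem:
  - Eulerian circuit exists iff graph is connected and all vertices have even degree
  - Eulerian path exists iff graph is connected and has 0 or 2 odd-degree vertices

Graph is connected with exactly 2 odd-degree vertices (2, 3).
Eulerian path exists (starting and ending at the odd-degree vertices), but no Eulerian circuit.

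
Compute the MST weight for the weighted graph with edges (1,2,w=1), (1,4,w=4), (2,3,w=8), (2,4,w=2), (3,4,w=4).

Apply Kruskal's algorithm (sort edges by weight, add if no cycle):

Sorted edges by weight:
  (1,2) w=1
  (2,4) w=2
  (1,4) w=4
  (3,4) w=4
  (2,3) w=8

Add edge (1,2) w=1 -- no cycle. Running total: 1
Add edge (2,4) w=2 -- no cycle. Running total: 3
Skip edge (1,4) w=4 -- would create cycle
Add edge (3,4) w=4 -- no cycle. Running total: 7

MST edges: (1,2,w=1), (2,4,w=2), (3,4,w=4)
Total MST weight: 1 + 2 + 4 = 7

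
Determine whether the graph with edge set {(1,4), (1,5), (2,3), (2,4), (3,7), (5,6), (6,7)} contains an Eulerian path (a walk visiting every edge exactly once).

Step 1: Find the degree of each vertex:
  deg(1) = 2
  deg(2) = 2
  deg(3) = 2
  deg(4) = 2
  deg(5) = 2
  deg(6) = 2
  deg(7) = 2

Step 2: Count vertices with odd degree:
  All vertices have even degree (0 odd-degree vertices)

Step 3: Apply Euler's theorem:
  - Eulerian circuit exists iff graph is connected and all vertices have even degree
  - Eulerian path exists iff graph is connected and has 0 or 2 odd-degree vertices

Graph is connected with 0 odd-degree vertices.
Both Eulerian circuit and Eulerian path exist.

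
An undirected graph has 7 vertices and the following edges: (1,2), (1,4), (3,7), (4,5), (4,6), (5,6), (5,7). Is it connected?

Step 1: Build adjacency list from edges:
  1: 2, 4
  2: 1
  3: 7
  4: 1, 5, 6
  5: 4, 6, 7
  6: 4, 5
  7: 3, 5

Step 2: Run BFS/DFS from vertex 1:
  Visited: {1, 2, 4, 5, 6, 7, 3}
  Reached 7 of 7 vertices

Step 3: All 7 vertices reached from vertex 1, so the graph is connected.
Answer: Yes, the graph is connected.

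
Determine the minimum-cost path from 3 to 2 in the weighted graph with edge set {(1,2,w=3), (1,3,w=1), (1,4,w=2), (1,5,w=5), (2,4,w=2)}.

Step 1: Build adjacency list with weights:
  1: 2(w=3), 3(w=1), 4(w=2), 5(w=5)
  2: 1(w=3), 4(w=2)
  3: 1(w=1)
  4: 1(w=2), 2(w=2)
  5: 1(w=5)

Step 2: Apply Dijkstra's algorithm from vertex 3:
  Visit vertex 3 (distance=0)
    Update dist[1] = 1
  Visit vertex 1 (distance=1)
    Update dist[2] = 4
    Update dist[4] = 3
    Update dist[5] = 6
  Visit vertex 4 (distance=3)
  Visit vertex 2 (distance=4)

Step 3: Shortest path: 3 -> 1 -> 2
Total weight: 1 + 3 = 4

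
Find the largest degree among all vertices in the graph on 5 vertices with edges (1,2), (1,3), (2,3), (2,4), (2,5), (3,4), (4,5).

Step 1: Count edges incident to each vertex:
  deg(1) = 2 (neighbors: 2, 3)
  deg(2) = 4 (neighbors: 1, 3, 4, 5)
  deg(3) = 3 (neighbors: 1, 2, 4)
  deg(4) = 3 (neighbors: 2, 3, 5)
  deg(5) = 2 (neighbors: 2, 4)

Step 2: Find maximum:
  max(2, 4, 3, 3, 2) = 4 (vertex 2)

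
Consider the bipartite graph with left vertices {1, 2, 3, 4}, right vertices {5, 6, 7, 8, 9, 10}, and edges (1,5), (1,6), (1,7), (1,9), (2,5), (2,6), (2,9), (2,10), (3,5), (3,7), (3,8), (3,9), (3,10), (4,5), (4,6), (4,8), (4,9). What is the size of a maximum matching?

Step 1: List the neighbors of each left vertex:
  1: 5, 6, 7, 9
  2: 5, 6, 9, 10
  3: 5, 7, 8, 9, 10
  4: 5, 6, 8, 9

Step 2: Greedily match left vertices, then look for augmenting paths:
  Match 1 -- 5
  Match 2 -- 6
  Match 3 -- 7
  Match 4 -- 8
  No augmenting path remains.

Step 3: Verify this is maximum:
  Matching size 4 = min(|L|, |R|) = min(4, 6), which is an upper bound, so this matching is maximum.

Maximum matching: {(1,5), (2,6), (3,7), (4,8)}
Size: 4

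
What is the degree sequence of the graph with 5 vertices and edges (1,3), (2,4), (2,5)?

Step 1: Count edges incident to each vertex:
  deg(1) = 1 (neighbors: 3)
  deg(2) = 2 (neighbors: 4, 5)
  deg(3) = 1 (neighbors: 1)
  deg(4) = 1 (neighbors: 2)
  deg(5) = 1 (neighbors: 2)

Step 2: Sort degrees in non-increasing order:
  Degrees: [1, 2, 1, 1, 1] -> sorted: [2, 1, 1, 1, 1]

Degree sequence: [2, 1, 1, 1, 1]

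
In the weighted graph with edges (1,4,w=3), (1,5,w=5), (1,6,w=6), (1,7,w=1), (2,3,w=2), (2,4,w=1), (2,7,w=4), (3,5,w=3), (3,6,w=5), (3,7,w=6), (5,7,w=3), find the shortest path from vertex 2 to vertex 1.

Step 1: Build adjacency list with weights:
  1: 4(w=3), 5(w=5), 6(w=6), 7(w=1)
  2: 3(w=2), 4(w=1), 7(w=4)
  3: 2(w=2), 5(w=3), 6(w=5), 7(w=6)
  4: 1(w=3), 2(w=1)
  5: 1(w=5), 3(w=3), 7(w=3)
  6: 1(w=6), 3(w=5)
  7: 1(w=1), 2(w=4), 3(w=6), 5(w=3)

Step 2: Apply Dijkstra's algorithm from vertex 2:
  Visit vertex 2 (distance=0)
    Update dist[3] = 2
    Update dist[4] = 1
    Update dist[7] = 4
  Visit vertex 4 (distance=1)
    Update dist[1] = 4
  Visit vertex 3 (distance=2)
    Update dist[5] = 5
    Update dist[6] = 7
  Visit vertex 1 (distance=4)

Step 3: Shortest path: 2 -> 4 -> 1
Total weight: 1 + 3 = 4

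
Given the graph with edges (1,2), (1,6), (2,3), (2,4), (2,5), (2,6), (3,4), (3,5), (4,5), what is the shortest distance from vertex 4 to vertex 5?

Step 1: Build adjacency list:
  1: 2, 6
  2: 1, 3, 4, 5, 6
  3: 2, 4, 5
  4: 2, 3, 5
  5: 2, 3, 4
  6: 1, 2

Step 2: BFS from vertex 4 to find shortest path to 5:
  vertex 2 reached at distance 1
  vertex 3 reached at distance 1
  vertex 5 reached at distance 1

Step 3: Shortest path: 4 -> 5
Path length: 1 edge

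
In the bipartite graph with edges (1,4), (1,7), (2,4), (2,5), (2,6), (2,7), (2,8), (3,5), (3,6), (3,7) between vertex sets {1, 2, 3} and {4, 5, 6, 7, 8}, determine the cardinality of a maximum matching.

Step 1: List the neighbors of each left vertex:
  1: 4, 7
  2: 4, 5, 6, 7, 8
  3: 5, 6, 7

Step 2: Greedily match left vertices, then look for augmenting paths:
  Match 1 -- 4
  Match 2 -- 5
  Match 3 -- 6
  No augmenting path remains.

Step 3: Verify this is maximum:
  Matching size 3 = min(|L|, |R|) = min(3, 5), which is an upper bound, so this matching is maximum.

Maximum matching: {(1,4), (2,5), (3,6)}
Size: 3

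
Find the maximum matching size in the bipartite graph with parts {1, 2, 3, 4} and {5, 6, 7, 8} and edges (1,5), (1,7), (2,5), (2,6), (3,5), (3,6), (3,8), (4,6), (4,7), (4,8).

Step 1: List the neighbors of each left vertex:
  1: 5, 7
  2: 5, 6
  3: 5, 6, 8
  4: 6, 7, 8

Step 2: Greedily match left vertices, then look for augmenting paths:
  Match 1 -- 5
  Match 2 -- 6
  Match 3 -- 8
  Match 4 -- 7
  No augmenting path remains.

Step 3: Verify this is maximum:
  Matching size 4 = min(|L|, |R|) = min(4, 4), which is an upper bound, so this matching is maximum.

Maximum matching: {(1,5), (2,6), (3,8), (4,7)}
Size: 4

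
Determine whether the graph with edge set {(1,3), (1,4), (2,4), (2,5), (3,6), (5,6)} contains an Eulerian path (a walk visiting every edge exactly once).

Step 1: Find the degree of each vertex:
  deg(1) = 2
  deg(2) = 2
  deg(3) = 2
  deg(4) = 2
  deg(5) = 2
  deg(6) = 2

Step 2: Count vertices with odd degree:
  All vertices have even degree (0 odd-degree vertices)

Step 3: Apply Euler's theorem:
  - Eulerian circuit exists iff graph is connected and all vertices have even degree
  - Eulerian path exists iff graph is connected and has 0 or 2 odd-degree vertices

Graph is connected with 0 odd-degree vertices.
Both Eulerian circuit and Eulerian path exist.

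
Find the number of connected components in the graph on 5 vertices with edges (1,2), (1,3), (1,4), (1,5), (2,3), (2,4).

Step 1: Build adjacency list from edges:
  1: 2, 3, 4, 5
  2: 1, 3, 4
  3: 1, 2
  4: 1, 2
  5: 1

Step 2: Run BFS/DFS from vertex 1:
  Visited: {1, 2, 3, 4, 5}
  Reached 5 of 5 vertices

Step 3: All 5 vertices reached from vertex 1, so the graph is connected.
Number of connected components: 1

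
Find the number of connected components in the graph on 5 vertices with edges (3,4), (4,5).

Step 1: Build adjacency list from edges:
  1: (none)
  2: (none)
  3: 4
  4: 3, 5
  5: 4

Step 2: Run BFS/DFS from vertex 1:
  Visited: {1}
  Reached 1 of 5 vertices

Step 3: Only 1 of 5 vertices reached. Graph is disconnected.
Connected components: {1}, {2}, {3, 4, 5}
Number of connected components: 3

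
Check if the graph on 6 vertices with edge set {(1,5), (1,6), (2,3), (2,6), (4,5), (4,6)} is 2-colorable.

Step 1: Attempt 2-coloring using BFS:
  Start at vertex 1, assign color 0
  Color vertex 5 with color 1 (neighbor of 1)
  Color vertex 6 with color 1 (neighbor of 1)
  Color vertex 4 with color 0 (neighbor of 5)
  Color vertex 2 with color 0 (neighbor of 6)
  Color vertex 3 with color 1 (neighbor of 2)

Step 2: 2-coloring succeeded. No conflicts found.
  Set A (color 0): {1, 2, 4}
  Set B (color 1): {3, 5, 6}

The graph is bipartite with partition {1, 2, 4}, {3, 5, 6}.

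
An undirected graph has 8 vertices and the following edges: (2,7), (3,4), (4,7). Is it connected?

Step 1: Build adjacency list from edges:
  1: (none)
  2: 7
  3: 4
  4: 3, 7
  5: (none)
  6: (none)
  7: 2, 4
  8: (none)

Step 2: Run BFS/DFS from vertex 1:
  Visited: {1}
  Reached 1 of 8 vertices

Step 3: Only 1 of 8 vertices reached. Graph is disconnected.
Connected components: {1}, {2, 3, 4, 7}, {5}, {6}, {8}
Answer: No, the graph is not connected (5 components).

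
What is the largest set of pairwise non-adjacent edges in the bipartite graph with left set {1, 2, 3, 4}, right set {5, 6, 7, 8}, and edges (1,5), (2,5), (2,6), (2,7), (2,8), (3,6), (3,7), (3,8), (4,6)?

Step 1: List the neighbors of each left vertex:
  1: 5
  2: 5, 6, 7, 8
  3: 6, 7, 8
  4: 6

Step 2: Greedily match left vertices, then look for augmenting paths:
  Match 1 -- 5
  Match 2 -- 8
  Match 3 -- 7
  Match 4 -- 6
  No augmenting path remains.

Step 3: Verify this is maximum:
  Matching size 4 = min(|L|, |R|) = min(4, 4), which is an upper bound, so this matching is maximum.

Maximum matching: {(1,5), (2,8), (3,7), (4,6)}
Size: 4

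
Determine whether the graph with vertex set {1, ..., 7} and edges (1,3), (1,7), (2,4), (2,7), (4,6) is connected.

Step 1: Build adjacency list from edges:
  1: 3, 7
  2: 4, 7
  3: 1
  4: 2, 6
  5: (none)
  6: 4
  7: 1, 2

Step 2: Run BFS/DFS from vertex 1:
  Visited: {1, 3, 7, 2, 4, 6}
  Reached 6 of 7 vertices

Step 3: Only 6 of 7 vertices reached. Graph is disconnected.
Connected components: {1, 2, 3, 4, 6, 7}, {5}
Answer: No, the graph is not connected (2 components).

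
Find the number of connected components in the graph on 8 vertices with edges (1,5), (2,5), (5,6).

Step 1: Build adjacency list from edges:
  1: 5
  2: 5
  3: (none)
  4: (none)
  5: 1, 2, 6
  6: 5
  7: (none)
  8: (none)

Step 2: Run BFS/DFS from vertex 1:
  Visited: {1, 5, 2, 6}
  Reached 4 of 8 vertices

Step 3: Only 4 of 8 vertices reached. Graph is disconnected.
Connected components: {1, 2, 5, 6}, {3}, {4}, {7}, {8}
Number of connected components: 5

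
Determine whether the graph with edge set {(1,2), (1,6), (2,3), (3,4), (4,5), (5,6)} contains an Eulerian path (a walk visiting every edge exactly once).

Step 1: Find the degree of each vertex:
  deg(1) = 2
  deg(2) = 2
  deg(3) = 2
  deg(4) = 2
  deg(5) = 2
  deg(6) = 2

Step 2: Count vertices with odd degree:
  All vertices have even degree (0 odd-degree vertices)

Step 3: Apply Euler's theorem:
  - Eulerian circuit exists iff graph is connected and all vertices have even degree
  - Eulerian path exists iff graph is connected and has 0 or 2 odd-degree vertices

Graph is connected with 0 odd-degree vertices.
Both Eulerian circuit and Eulerian path exist.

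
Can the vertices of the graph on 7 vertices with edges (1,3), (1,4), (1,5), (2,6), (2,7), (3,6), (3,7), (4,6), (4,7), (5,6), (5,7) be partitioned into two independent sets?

Step 1: Attempt 2-coloring using BFS:
  Start at vertex 1, assign color 0
  Color vertex 3 with color 1 (neighbor of 1)
  Color vertex 4 with color 1 (neighbor of 1)
  Color vertex 5 with color 1 (neighbor of 1)
  Color vertex 6 with color 0 (neighbor of 3)
  Color vertex 7 with color 0 (neighbor of 3)
  Color vertex 2 with color 1 (neighbor of 6)

Step 2: 2-coloring succeeded. No conflicts found.
  Set A (color 0): {1, 6, 7}
  Set B (color 1): {2, 3, 4, 5}

The graph is bipartite with partition {1, 6, 7}, {2, 3, 4, 5}.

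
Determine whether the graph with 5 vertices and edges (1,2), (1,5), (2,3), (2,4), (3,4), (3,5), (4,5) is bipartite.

Step 1: Attempt 2-coloring using BFS:
  Start at vertex 1, assign color 0
  Color vertex 2 with color 1 (neighbor of 1)
  Color vertex 5 with color 1 (neighbor of 1)
  Color vertex 3 with color 0 (neighbor of 2)
  Color vertex 4 with color 0 (neighbor of 2)

Step 2: Conflict found! Vertices 3 and 4 are adjacent but have the same color.
This means the graph contains an odd cycle.

The graph is NOT bipartite.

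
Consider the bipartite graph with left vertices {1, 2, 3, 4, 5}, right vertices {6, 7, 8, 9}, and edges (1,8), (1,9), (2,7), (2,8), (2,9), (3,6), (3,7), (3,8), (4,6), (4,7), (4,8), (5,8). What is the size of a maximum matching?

Step 1: List the neighbors of each left vertex:
  1: 8, 9
  2: 7, 8, 9
  3: 6, 7, 8
  4: 6, 7, 8
  5: 8

Step 2: Greedily match left vertices, then look for augmenting paths:
  Match 1 -- 8
  Match 2 -- 9
  Match 3 -- 6
  Match 4 -- 7
  No augmenting path remains.

Step 3: Verify this is maximum:
  Matching size 4 = min(|L|, |R|) = min(5, 4), which is an upper bound, so this matching is maximum.

Maximum matching: {(1,8), (2,9), (3,6), (4,7)}
Size: 4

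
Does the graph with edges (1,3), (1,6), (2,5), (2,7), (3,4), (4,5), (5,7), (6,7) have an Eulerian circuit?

Step 1: Find the degree of each vertex:
  deg(1) = 2
  deg(2) = 2
  deg(3) = 2
  deg(4) = 2
  deg(5) = 3
  deg(6) = 2
  deg(7) = 3

Step 2: Count vertices with odd degree:
  Odd-degree vertices: 5, 7 (2 total)

Step 3: Apply Euler's theorem:
  - Eulerian circuit exists iff graph is connected and all vertices have even degree
  - Eulerian path exists iff graph is connected and has 0 or 2 odd-degree vertices

Graph is connected with exactly 2 odd-degree vertices (5, 7).
Eulerian path exists (starting and ending at the odd-degree vertices), but no Eulerian circuit.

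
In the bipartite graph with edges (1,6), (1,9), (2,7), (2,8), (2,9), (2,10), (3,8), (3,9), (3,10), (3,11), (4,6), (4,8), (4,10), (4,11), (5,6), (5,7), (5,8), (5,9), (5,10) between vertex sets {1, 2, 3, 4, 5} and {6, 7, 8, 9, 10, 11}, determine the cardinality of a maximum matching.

Step 1: List the neighbors of each left vertex:
  1: 6, 9
  2: 7, 8, 9, 10
  3: 8, 9, 10, 11
  4: 6, 8, 10, 11
  5: 6, 7, 8, 9, 10

Step 2: Greedily match left vertices, then look for augmenting paths:
  Match 1 -- 6
  Match 2 -- 7
  Match 3 -- 8
  Match 4 -- 10
  Match 5 -- 9
  No augmenting path remains.

Step 3: Verify this is maximum:
  Matching size 5 = min(|L|, |R|) = min(5, 6), which is an upper bound, so this matching is maximum.

Maximum matching: {(1,6), (2,7), (3,8), (4,10), (5,9)}
Size: 5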